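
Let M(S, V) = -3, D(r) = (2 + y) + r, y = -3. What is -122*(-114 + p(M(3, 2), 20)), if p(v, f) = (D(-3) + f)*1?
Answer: 11956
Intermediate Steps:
D(r) = -1 + r (D(r) = (2 - 3) + r = -1 + r)
p(v, f) = -4 + f (p(v, f) = ((-1 - 3) + f)*1 = (-4 + f)*1 = -4 + f)
-122*(-114 + p(M(3, 2), 20)) = -122*(-114 + (-4 + 20)) = -122*(-114 + 16) = -122*(-98) = 11956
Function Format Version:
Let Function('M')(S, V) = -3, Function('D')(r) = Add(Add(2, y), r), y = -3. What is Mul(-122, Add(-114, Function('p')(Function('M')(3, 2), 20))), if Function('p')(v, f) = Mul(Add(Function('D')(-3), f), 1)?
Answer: 11956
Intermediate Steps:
Function('D')(r) = Add(-1, r) (Function('D')(r) = Add(Add(2, -3), r) = Add(-1, r))
Function('p')(v, f) = Add(-4, f) (Function('p')(v, f) = Mul(Add(Add(-1, -3), f), 1) = Mul(Add(-4, f), 1) = Add(-4, f))
Mul(-122, Add(-114, Function('p')(Function('M')(3, 2), 20))) = Mul(-122, Add(-114, Add(-4, 20))) = Mul(-122, Add(-114, 16)) = Mul(-122, -98) = 11956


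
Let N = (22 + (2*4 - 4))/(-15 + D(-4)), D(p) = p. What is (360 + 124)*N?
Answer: -12584/19 ≈ -662.32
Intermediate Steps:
N = -26/19 (N = (22 + (2*4 - 4))/(-15 - 4) = (22 + (8 - 4))/(-19) = (22 + 4)*(-1/19) = 26*(-1/19) = -26/19 ≈ -1.3684)
(360 + 124)*N = (360 + 124)*(-26/19) = 484*(-26/19) = -12584/19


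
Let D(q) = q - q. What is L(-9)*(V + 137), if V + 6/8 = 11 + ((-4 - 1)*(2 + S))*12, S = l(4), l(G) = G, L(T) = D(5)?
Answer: 0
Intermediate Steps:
D(q) = 0
L(T) = 0
S = 4
V = -1399/4 (V = -3/4 + (11 + ((-4 - 1)*(2 + 4))*12) = -3/4 + (11 - 5*6*12) = -3/4 + (11 - 30*12) = -3/4 + (11 - 360) = -3/4 - 349 = -1399/4 ≈ -349.75)
L(-9)*(V + 137) = 0*(-1399/4 + 137) = 0*(-851/4) = 0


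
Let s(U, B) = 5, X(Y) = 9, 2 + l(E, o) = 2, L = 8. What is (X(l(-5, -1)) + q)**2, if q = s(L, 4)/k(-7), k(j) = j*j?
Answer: 198916/2401 ≈ 82.847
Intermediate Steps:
l(E, o) = 0 (l(E, o) = -2 + 2 = 0)
k(j) = j**2
q = 5/49 (q = 5/((-7)**2) = 5/49 ≈ 0.10204)
(X(l(-5, -1)) + q)**2 = (9 + 5/49)**2 = (446/49)**2 = 198916/2401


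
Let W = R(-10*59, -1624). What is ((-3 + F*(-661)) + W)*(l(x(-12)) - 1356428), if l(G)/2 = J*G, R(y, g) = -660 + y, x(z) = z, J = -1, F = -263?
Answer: -234101766360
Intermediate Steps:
W = -1250 (W = -660 - 10*59 = -660 - 590 = -1250)
l(G) = -2*G (l(G) = 2*(-G) = -2*G)
((-3 + F*(-661)) + W)*(l(x(-12)) - 1356428) = ((-3 - 263*(-661)) - 1250)*(-2*(-12) - 1356428) = ((-3 + 173843) - 1250)*(24 - 1356428) = (173840 - 1250)*(-1356404) = 172590*(-1356404) = -234101766360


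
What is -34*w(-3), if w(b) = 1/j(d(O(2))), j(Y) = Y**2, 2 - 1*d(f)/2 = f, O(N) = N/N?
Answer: -17/2 ≈ -8.5000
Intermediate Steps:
O(N) = 1
d(f) = 4 - 2*f
w(b) = 1/4 (w(b) = 1/((4 - 2*1)**2) = 1/((4 - 2)**2) = 1/(2**2) = 1/4)
-34*w(-3) = -34*1/4 = -17/2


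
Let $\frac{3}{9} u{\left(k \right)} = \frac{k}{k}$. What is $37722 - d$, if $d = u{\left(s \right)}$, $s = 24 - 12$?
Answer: $37719$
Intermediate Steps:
$s = 12$ ($s = 24 - 12 = 12$)
$u{\left(k \right)} = 3$ ($u{\left(k \right)} = 3 \frac{k}{k} = 3 \cdot 1 = 3$)
$d = 3$
$37722 - d = 37722 - 3 = 37719$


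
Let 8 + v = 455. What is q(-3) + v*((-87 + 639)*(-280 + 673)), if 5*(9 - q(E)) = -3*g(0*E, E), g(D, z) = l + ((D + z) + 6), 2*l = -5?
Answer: 969704013/10 ≈ 9.6970e+7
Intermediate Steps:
v = 447 (v = -8 + 455 = 447)
l = -5/2 (l = (½)*(-5) = -5/2 ≈ -2.5000)
g(D, z) = 7/2 + D + z (g(D, z) = -5/2 + ((D + z) + 6) = -5/2 + (6 + D + z) = 7/2 + D + z)
q(E) = 111/10 + 3*E/5 (q(E) = 9 - (-3)*(7/2 + 0*E + E)/5 = 9 - (-3)*(7/2 + 0 + E)/5 = 9 - (-3)*(7/2 + E)/5 = 9 - (-21/2 - 3*E)/5 = 9 + (21/10 + 3*E/5) = 111/10 + 3*E/5)
q(-3) + v*((-87 + 639)*(-280 + 673)) = (111/10 + (⅗)*(-3)) + 447*((-87 + 639)*(-280 + 673)) = (111/10 - 9/5) + 447*(552*393) = 93/10 + 447*216936 = 93/10 + 96970392 = 969704013/10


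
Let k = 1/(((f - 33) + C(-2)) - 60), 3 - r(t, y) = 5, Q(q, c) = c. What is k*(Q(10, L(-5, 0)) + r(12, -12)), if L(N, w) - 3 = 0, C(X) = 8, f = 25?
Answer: -1/60 ≈ -0.016667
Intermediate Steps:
L(N, w) = 3 (L(N, w) = 3 + 0 = 3)
r(t, y) = -2 (r(t, y) = 3 - 1*5 = 3 - 5 = -2)
k = -1/60 (k = 1/(((25 - 33) + 8) - 60) = 1/((-8 + 8) - 60) = 1/(0 - 60) = 1/(-60) = -1/60 ≈ -0.016667)
k*(Q(10, L(-5, 0)) + r(12, -12)) = -(3 - 2)/60 = -1/60*1 = -1/60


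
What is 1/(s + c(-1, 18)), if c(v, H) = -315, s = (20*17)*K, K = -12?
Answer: -1/4395 ≈ -0.00022753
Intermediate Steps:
s = -4080 (s = (20*17)*(-12) = 340*(-12) = -4080)
1/(s + c(-1, 18)) = 1/(-4080 - 315) = 1/(-4395) = -1/4395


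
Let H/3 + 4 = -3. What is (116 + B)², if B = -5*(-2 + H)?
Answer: 53361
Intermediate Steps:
H = -21 (H = -12 + 3*(-3) = -12 - 9 = -21)
B = 115 (B = -5*(-2 - 21) = -5*(-23) = 115)
(116 + B)² = (116 + 115)² = 231² = 53361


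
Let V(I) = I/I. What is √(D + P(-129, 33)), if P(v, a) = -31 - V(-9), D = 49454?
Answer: √49422 ≈ 222.31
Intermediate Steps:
V(I) = 1
P(v, a) = -32 (P(v, a) = -31 - 1*1 = -31 - 1 = -32)
√(D + P(-129, 33)) = √(49454 - 32) = √49422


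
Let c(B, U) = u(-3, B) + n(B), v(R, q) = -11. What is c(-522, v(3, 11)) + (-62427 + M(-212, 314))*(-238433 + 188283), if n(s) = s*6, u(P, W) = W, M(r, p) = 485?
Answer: 3106387646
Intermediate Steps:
n(s) = 6*s
c(B, U) = 7*B (c(B, U) = B + 6*B = 7*B)
c(-522, v(3, 11)) + (-62427 + M(-212, 314))*(-238433 + 188283) = 7*(-522) + (-62427 + 485)*(-238433 + 188283) = -3654 - 61942*(-50150) = -3654 + 3106391300 = 3106387646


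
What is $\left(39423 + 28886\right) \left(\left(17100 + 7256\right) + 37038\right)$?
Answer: $4193762746$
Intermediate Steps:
$\left(39423 + 28886\right) \left(\left(17100 + 7256\right) + 37038\right) = 68309 \left(24356 + 37038\right) = 68309 \cdot 61394 = 4193762746$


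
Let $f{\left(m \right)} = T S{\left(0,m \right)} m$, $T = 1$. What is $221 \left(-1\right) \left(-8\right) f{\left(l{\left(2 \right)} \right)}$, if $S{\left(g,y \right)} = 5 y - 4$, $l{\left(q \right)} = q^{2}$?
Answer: $113152$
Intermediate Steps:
$S{\left(g,y \right)} = -4 + 5 y$
$f{\left(m \right)} = m \left(-4 + 5 m\right)$ ($f{\left(m \right)} = 1 \left(-4 + 5 m\right) m = \left(-4 + 5 m\right) m = m \left(-4 + 5 m\right)$)
$221 \left(-1\right) \left(-8\right) f{\left(l{\left(2 \right)} \right)} = 221 \left(-1\right) \left(-8\right) 2^{2} \left(-4 + 5 \cdot 2^{2}\right) = 221 \cdot 8 \cdot 4 \left(-4 + 5 \cdot 4\right) = 221 \cdot 8 \cdot 4 \left(-4 + 20\right) = 221 \cdot 8 \cdot 4 \cdot 16 = 221 \cdot 8 \cdot 64 = 221 \cdot 512 = 113152$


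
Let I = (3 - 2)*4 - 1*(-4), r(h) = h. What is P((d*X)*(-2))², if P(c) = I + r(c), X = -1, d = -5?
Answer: 4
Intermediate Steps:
I = 8 (I = 1*4 + 4 = 4 + 4 = 8)
P(c) = 8 + c
P((d*X)*(-2))² = (8 - 5*(-1)*(-2))² = (8 + 5*(-2))² = (8 - 10)² = (-2)² = 4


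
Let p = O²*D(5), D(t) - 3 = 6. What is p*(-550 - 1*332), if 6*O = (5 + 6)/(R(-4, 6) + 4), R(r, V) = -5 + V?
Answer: -53361/50 ≈ -1067.2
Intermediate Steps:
D(t) = 9 (D(t) = 3 + 6 = 9)
O = 11/30 (O = ((5 + 6)/((-5 + 6) + 4))/6 = (11/(1 + 4))/6 = (11/5)/6 = (11*(⅕))/6 = (⅙)*(11/5) = 11/30 ≈ 0.36667)
p = 121/100 (p = (11/30)²*9 = (121/900)*9 = 121/100 ≈ 1.2100)
p*(-550 - 1*332) = 121*(-550 - 1*332)/100 = 121*(-550 - 332)/100 = (121/100)*(-882) = -53361/50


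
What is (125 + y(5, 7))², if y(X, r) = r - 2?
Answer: 16900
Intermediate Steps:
y(X, r) = -2 + r
(125 + y(5, 7))² = (125 + (-2 + 7))² = (125 + 5)² = 130² = 16900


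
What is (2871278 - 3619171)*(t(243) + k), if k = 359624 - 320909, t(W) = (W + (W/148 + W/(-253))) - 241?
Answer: -1084254034823659/37444 ≈ -2.8957e+10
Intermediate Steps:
t(W) = -241 + 37549*W/37444 (t(W) = (W + (W*(1/148) + W*(-1/253))) - 241 = (W + (W/148 - W/253)) - 241 = (W + 105*W/37444) - 241 = 37549*W/37444 - 241 = -241 + 37549*W/37444)
k = 38715
(2871278 - 3619171)*(t(243) + k) = (2871278 - 3619171)*((-241 + (37549/37444)*243) + 38715) = -747893*((-241 + 9124407/37444) + 38715) = -747893*(100403/37444 + 38715) = -747893*1449744863/37444 = -1084254034823659/37444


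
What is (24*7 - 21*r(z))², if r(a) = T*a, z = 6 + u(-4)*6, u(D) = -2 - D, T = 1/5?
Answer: 213444/25 ≈ 8537.8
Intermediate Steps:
T = ⅕ (T = 1*(⅕) = ⅕ ≈ 0.20000)
z = 18 (z = 6 + (-2 - 1*(-4))*6 = 6 + (-2 + 4)*6 = 6 + 2*6 = 6 + 12 = 18)
r(a) = a/5
(24*7 - 21*r(z))² = (24*7 - 21*18/5)² = (168 - 21*18/5)² = (168 - 378/5)² = (462/5)² = 213444/25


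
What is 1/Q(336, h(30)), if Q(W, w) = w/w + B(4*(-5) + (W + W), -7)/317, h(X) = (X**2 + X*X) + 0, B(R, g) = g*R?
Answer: -317/4247 ≈ -0.074641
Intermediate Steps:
B(R, g) = R*g
h(X) = 2*X**2 (h(X) = (X**2 + X**2) + 0 = 2*X**2 + 0 = 2*X**2)
Q(W, w) = 457/317 - 14*W/317 (Q(W, w) = w/w + ((4*(-5) + (W + W))*(-7))/317 = 1 + ((-20 + 2*W)*(-7))*(1/317) = 1 + (140 - 14*W)*(1/317) = 1 + (140/317 - 14*W/317) = 457/317 - 14*W/317)
1/Q(336, h(30)) = 1/(457/317 - 14/317*336) = 1/(457/317 - 4704/317) = 1/(-4247/317) = -317/4247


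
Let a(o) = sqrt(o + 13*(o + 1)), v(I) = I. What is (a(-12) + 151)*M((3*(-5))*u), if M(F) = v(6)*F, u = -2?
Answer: 27180 + 180*I*sqrt(155) ≈ 27180.0 + 2241.0*I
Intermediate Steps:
M(F) = 6*F
a(o) = sqrt(13 + 14*o) (a(o) = sqrt(o + 13*(1 + o)) = sqrt(o + (13 + 13*o)) = sqrt(13 + 14*o))
(a(-12) + 151)*M((3*(-5))*u) = (sqrt(13 + 14*(-12)) + 151)*(6*((3*(-5))*(-2))) = (sqrt(13 - 168) + 151)*(6*(-15*(-2))) = (sqrt(-155) + 151)*(6*30) = (I*sqrt(155) + 151)*180 = (151 + I*sqrt(155))*180 = 27180 + 180*I*sqrt(155)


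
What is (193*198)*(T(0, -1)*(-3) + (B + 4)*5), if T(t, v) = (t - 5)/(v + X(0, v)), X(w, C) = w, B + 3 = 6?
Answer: 764280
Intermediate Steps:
B = 3 (B = -3 + 6 = 3)
T(t, v) = (-5 + t)/v (T(t, v) = (t - 5)/(v + 0) = (-5 + t)/v)
(193*198)*(T(0, -1)*(-3) + (B + 4)*5) = (193*198)*(((-5 + 0)/(-1))*(-3) + (3 + 4)*5) = 38214*(-1*(-5)*(-3) + 7*5) = 38214*(5*(-3) + 35) = 38214*(-15 + 35) = 38214*20 = 764280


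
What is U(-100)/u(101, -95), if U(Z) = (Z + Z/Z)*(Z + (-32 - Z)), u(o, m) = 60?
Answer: 264/5 ≈ 52.800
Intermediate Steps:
U(Z) = -32 - 32*Z (U(Z) = (Z + 1)*(-32) = (1 + Z)*(-32) = -32 - 32*Z)
U(-100)/u(101, -95) = (-32 - 32*(-100))/60 = (-32 + 3200)*(1/60) = 3168*(1/60) = 264/5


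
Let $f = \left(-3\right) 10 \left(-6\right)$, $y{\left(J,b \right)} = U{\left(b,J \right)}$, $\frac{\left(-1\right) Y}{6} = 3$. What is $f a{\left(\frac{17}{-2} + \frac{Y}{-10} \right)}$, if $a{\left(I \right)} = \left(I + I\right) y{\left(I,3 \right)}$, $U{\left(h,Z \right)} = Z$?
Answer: $\frac{80802}{5} \approx 16160.0$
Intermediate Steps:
$Y = -18$ ($Y = \left(-6\right) 3 = -18$)
$y{\left(J,b \right)} = J$
$a{\left(I \right)} = 2 I^{2}$ ($a{\left(I \right)} = \left(I + I\right) I = 2 I I = 2 I^{2}$)
$f = 180$ ($f = \left(-30\right) \left(-6\right) = 180$)
$f a{\left(\frac{17}{-2} + \frac{Y}{-10} \right)} = 180 \cdot 2 \left(\frac{17}{-2} - \frac{18}{-10}\right)^{2} = 180 \cdot 2 \left(17 \left(- \frac{1}{2}\right) - - \frac{9}{5}\right)^{2} = 180 \cdot 2 \left(- \frac{17}{2} + \frac{9}{5}\right)^{2} = 180 \cdot 2 \left(- \frac{67}{10}\right)^{2} = 180 \cdot 2 \cdot \frac{4489}{100} = 180 \cdot \frac{4489}{50} = \frac{80802}{5}$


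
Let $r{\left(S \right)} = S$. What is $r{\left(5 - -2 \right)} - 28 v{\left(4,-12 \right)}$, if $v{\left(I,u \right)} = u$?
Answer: $343$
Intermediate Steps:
$r{\left(5 - -2 \right)} - 28 v{\left(4,-12 \right)} = \left(5 - -2\right) - -336 = \left(5 + 2\right) + 336 = 7 + 336 = 343$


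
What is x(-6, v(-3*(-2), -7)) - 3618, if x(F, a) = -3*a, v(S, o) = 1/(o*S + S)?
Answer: -43415/12 ≈ -3617.9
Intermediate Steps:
v(S, o) = 1/(S + S*o) (v(S, o) = 1/(S*o + S) = 1/(S + S*o))
x(-6, v(-3*(-2), -7)) - 3618 = -3/(((-3*(-2)))*(1 - 7)) - 3618 = -3/(6*(-6)) - 3618 = -(-1)/(2*6) - 3618 = -3*(-1/36) - 3618 = 1/12 - 3618 = -43415/12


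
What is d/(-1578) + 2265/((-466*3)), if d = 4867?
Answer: -864853/183837 ≈ -4.7045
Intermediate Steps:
d/(-1578) + 2265/((-466*3)) = 4867/(-1578) + 2265/((-466*3)) = 4867*(-1/1578) + 2265/(-1398) = -4867/1578 + 2265*(-1/1398) = -4867/1578 - 755/466 = -864853/183837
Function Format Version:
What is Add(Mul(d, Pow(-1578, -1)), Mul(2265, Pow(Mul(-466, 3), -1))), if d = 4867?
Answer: Rational(-864853, 183837) ≈ -4.7045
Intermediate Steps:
Add(Mul(d, Pow(-1578, -1)), Mul(2265, Pow(Mul(-466, 3), -1))) = Add(Mul(4867, Pow(-1578, -1)), Mul(2265, Pow(Mul(-466, 3), -1))) = Add(Mul(4867, Rational(-1, 1578)), Mul(2265, Pow(-1398, -1))) = Add(Rational(-4867, 1578), Mul(2265, Rational(-1, 1398))) = Add(Rational(-4867, 1578), Rational(-755, 466)) = Rational(-864853, 183837)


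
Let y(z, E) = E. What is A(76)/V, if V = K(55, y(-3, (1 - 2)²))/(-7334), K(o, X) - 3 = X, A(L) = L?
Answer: -139346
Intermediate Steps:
K(o, X) = 3 + X
V = -2/3667 (V = (3 + (1 - 2)²)/(-7334) = (3 + (-1)²)*(-1/7334) = (3 + 1)*(-1/7334) = 4*(-1/7334) = -2/3667 ≈ -0.00054540)
A(76)/V = 76/(-2/3667) = 76*(-3667/2) = -139346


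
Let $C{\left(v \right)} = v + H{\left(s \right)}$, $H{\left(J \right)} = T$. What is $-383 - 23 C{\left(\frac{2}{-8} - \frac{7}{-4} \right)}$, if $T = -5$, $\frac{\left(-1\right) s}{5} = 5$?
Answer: $- \frac{605}{2} \approx -302.5$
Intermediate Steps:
$s = -25$ ($s = \left(-5\right) 5 = -25$)
$H{\left(J \right)} = -5$
$C{\left(v \right)} = -5 + v$ ($C{\left(v \right)} = v - 5 = -5 + v$)
$-383 - 23 C{\left(\frac{2}{-8} - \frac{7}{-4} \right)} = -383 - 23 \left(-5 + \left(\frac{2}{-8} - \frac{7}{-4}\right)\right) = -383 - 23 \left(-5 + \left(2 \left(- \frac{1}{8}\right) - - \frac{7}{4}\right)\right) = -383 - 23 \left(-5 + \left(- \frac{1}{4} + \frac{7}{4}\right)\right) = -383 - 23 \left(-5 + \frac{3}{2}\right) = -383 - - \frac{161}{2} = -383 + \frac{161}{2} = - \frac{605}{2}$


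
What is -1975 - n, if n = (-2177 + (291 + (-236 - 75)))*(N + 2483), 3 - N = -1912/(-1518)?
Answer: 4141862821/759 ≈ 5.4570e+6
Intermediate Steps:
N = 1321/759 (N = 3 - (-1912)/(-1518) = 3 - (-1912)*(-1)/1518 = 3 - 1*956/759 = 3 - 956/759 = 1321/759 ≈ 1.7404)
n = -4143361846/759 (n = (-2177 + (291 + (-236 - 75)))*(1321/759 + 2483) = (-2177 + (291 - 311))*(1885918/759) = (-2177 - 20)*(1885918/759) = -2197*1885918/759 = -4143361846/759 ≈ -5.4590e+6)
-1975 - n = -1975 - 1*(-4143361846/759) = -1975 + 4143361846/759 = 4141862821/759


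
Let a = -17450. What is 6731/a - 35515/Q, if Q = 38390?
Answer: -125808/95975 ≈ -1.3108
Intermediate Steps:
6731/a - 35515/Q = 6731/(-17450) - 35515/38390 = 6731*(-1/17450) - 35515*1/38390 = -6731/17450 - 7103/7678 = -125808/95975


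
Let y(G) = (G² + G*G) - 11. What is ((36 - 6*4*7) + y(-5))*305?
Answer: -28365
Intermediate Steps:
y(G) = -11 + 2*G² (y(G) = (G² + G²) - 11 = 2*G² - 11 = -11 + 2*G²)
((36 - 6*4*7) + y(-5))*305 = ((36 - 6*4*7) + (-11 + 2*(-5)²))*305 = ((36 - 24*7) + (-11 + 2*25))*305 = ((36 - 1*168) + (-11 + 50))*305 = ((36 - 168) + 39)*305 = (-132 + 39)*305 = -93*305 = -28365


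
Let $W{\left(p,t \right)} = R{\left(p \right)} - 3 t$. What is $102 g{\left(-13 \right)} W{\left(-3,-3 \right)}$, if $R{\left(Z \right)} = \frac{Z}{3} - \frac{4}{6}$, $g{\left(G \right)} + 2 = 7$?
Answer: $3740$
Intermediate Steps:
$g{\left(G \right)} = 5$ ($g{\left(G \right)} = -2 + 7 = 5$)
$R{\left(Z \right)} = - \frac{2}{3} + \frac{Z}{3}$ ($R{\left(Z \right)} = Z \frac{1}{3} - \frac{2}{3} = \frac{Z}{3} - \frac{2}{3} = - \frac{2}{3} + \frac{Z}{3}$)
$W{\left(p,t \right)} = - \frac{2}{3} - 3 t + \frac{p}{3}$ ($W{\left(p,t \right)} = \left(- \frac{2}{3} + \frac{p}{3}\right) - 3 t = - \frac{2}{3} - 3 t + \frac{p}{3}$)
$102 g{\left(-13 \right)} W{\left(-3,-3 \right)} = 102 \cdot 5 \left(- \frac{2}{3} - -9 + \frac{1}{3} \left(-3\right)\right) = 510 \left(- \frac{2}{3} + 9 - 1\right) = 510 \cdot \frac{22}{3} = 3740$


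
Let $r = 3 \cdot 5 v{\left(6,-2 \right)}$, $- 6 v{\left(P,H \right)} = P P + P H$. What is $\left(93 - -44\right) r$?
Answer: $-8220$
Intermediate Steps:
$v{\left(P,H \right)} = - \frac{P^{2}}{6} - \frac{H P}{6}$ ($v{\left(P,H \right)} = - \frac{P P + P H}{6} = - \frac{P^{2} + H P}{6} = - \frac{P^{2}}{6} - \frac{H P}{6}$)
$r = -60$ ($r = 3 \cdot 5 \left(\left(- \frac{1}{6}\right) 6 \left(-2 + 6\right)\right) = 15 \left(\left(- \frac{1}{6}\right) 6 \cdot 4\right) = 15 \left(-4\right) = -60$)
$\left(93 - -44\right) r = \left(93 - -44\right) \left(-60\right) = \left(93 + 44\right) \left(-60\right) = 137 \left(-60\right) = -8220$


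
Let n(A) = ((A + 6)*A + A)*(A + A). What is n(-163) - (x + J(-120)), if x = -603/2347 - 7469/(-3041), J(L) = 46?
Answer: -59164587067318/7137227 ≈ -8.2896e+6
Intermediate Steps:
x = 15696020/7137227 (x = -603*1/2347 - 7469*(-1/3041) = -603/2347 + 7469/3041 = 15696020/7137227 ≈ 2.1992)
n(A) = 2*A*(A + A*(6 + A)) (n(A) = ((6 + A)*A + A)*(2*A) = (A*(6 + A) + A)*(2*A) = (A + A*(6 + A))*(2*A) = 2*A*(A + A*(6 + A)))
n(-163) - (x + J(-120)) = 2*(-163)²*(7 - 163) - (15696020/7137227 + 46) = 2*26569*(-156) - 1*344008462/7137227 = -8289528 - 344008462/7137227 = -59164587067318/7137227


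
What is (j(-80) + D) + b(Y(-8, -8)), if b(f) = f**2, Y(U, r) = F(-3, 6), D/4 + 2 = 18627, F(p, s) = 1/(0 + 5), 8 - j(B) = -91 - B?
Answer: 1862976/25 ≈ 74519.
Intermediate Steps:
j(B) = 99 + B (j(B) = 8 - (-91 - B) = 8 + (91 + B) = 99 + B)
F(p, s) = 1/5
D = 74500 (D = -8 + 4*18627 = -8 + 74508 = 74500)
Y(U, r) = 1/5
(j(-80) + D) + b(Y(-8, -8)) = ((99 - 80) + 74500) + (1/5)**2 = (19 + 74500) + 1/25 = 74519 + 1/25 = 1862976/25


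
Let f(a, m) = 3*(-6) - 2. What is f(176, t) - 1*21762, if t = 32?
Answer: -21782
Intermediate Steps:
f(a, m) = -20 (f(a, m) = -18 - 2 = -20)
f(176, t) - 1*21762 = -20 - 1*21762 = -20 - 21762 = -21782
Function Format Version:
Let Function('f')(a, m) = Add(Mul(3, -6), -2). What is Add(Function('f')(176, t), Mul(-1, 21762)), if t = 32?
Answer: -21782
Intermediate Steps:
Function('f')(a, m) = -20 (Function('f')(a, m) = Add(-18, -2) = -20)
Add(Function('f')(176, t), Mul(-1, 21762)) = Add(-20, Mul(-1, 21762)) = Add(-20, -21762) = -21782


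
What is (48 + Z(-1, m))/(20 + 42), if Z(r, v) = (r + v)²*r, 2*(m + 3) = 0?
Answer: 16/31 ≈ 0.51613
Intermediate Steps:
m = -3 (m = -3 + (½)*0 = -3 + 0 = -3)
Z(r, v) = r*(r + v)²
(48 + Z(-1, m))/(20 + 42) = (48 - (-1 - 3)²)/(20 + 42) = (48 - 1*(-4)²)/62 = (48 - 1*16)/62 = (48 - 16)/62 = (1/62)*32 = 16/31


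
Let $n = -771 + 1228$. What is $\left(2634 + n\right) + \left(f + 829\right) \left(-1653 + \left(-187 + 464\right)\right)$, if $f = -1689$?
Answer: $1186451$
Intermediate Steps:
$n = 457$
$\left(2634 + n\right) + \left(f + 829\right) \left(-1653 + \left(-187 + 464\right)\right) = \left(2634 + 457\right) + \left(-1689 + 829\right) \left(-1653 + \left(-187 + 464\right)\right) = 3091 - 860 \left(-1653 + 277\right) = 3091 - -1183360 = 3091 + 1183360 = 1186451$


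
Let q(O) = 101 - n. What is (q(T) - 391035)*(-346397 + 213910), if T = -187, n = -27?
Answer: 51790095709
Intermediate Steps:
q(O) = 128 (q(O) = 101 - 1*(-27) = 101 + 27 = 128)
(q(T) - 391035)*(-346397 + 213910) = (128 - 391035)*(-346397 + 213910) = -390907*(-132487) = 51790095709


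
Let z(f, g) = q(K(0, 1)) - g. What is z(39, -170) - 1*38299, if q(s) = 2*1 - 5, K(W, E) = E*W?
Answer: -38132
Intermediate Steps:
q(s) = -3 (q(s) = 2 - 5 = -3)
z(f, g) = -3 - g
z(39, -170) - 1*38299 = (-3 - 1*(-170)) - 1*38299 = (-3 + 170) - 38299 = 167 - 38299 = -38132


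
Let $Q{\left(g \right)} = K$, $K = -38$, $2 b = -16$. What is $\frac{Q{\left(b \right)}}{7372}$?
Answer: $- \frac{1}{194} \approx -0.0051546$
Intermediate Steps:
$b = -8$ ($b = \frac{1}{2} \left(-16\right) = -8$)
$Q{\left(g \right)} = -38$
$\frac{Q{\left(b \right)}}{7372} = - \frac{38}{7372} = \left(-38\right) \frac{1}{7372} = - \frac{1}{194}$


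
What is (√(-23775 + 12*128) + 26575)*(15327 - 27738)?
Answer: -329822325 - 37233*I*√2471 ≈ -3.2982e+8 - 1.8508e+6*I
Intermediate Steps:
(√(-23775 + 12*128) + 26575)*(15327 - 27738) = (√(-23775 + 1536) + 26575)*(-12411) = (√(-22239) + 26575)*(-12411) = (3*I*√2471 + 26575)*(-12411) = (26575 + 3*I*√2471)*(-12411) = -329822325 - 37233*I*√2471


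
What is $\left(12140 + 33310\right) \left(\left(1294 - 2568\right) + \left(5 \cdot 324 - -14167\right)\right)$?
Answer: $659615850$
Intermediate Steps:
$\left(12140 + 33310\right) \left(\left(1294 - 2568\right) + \left(5 \cdot 324 - -14167\right)\right) = 45450 \left(\left(1294 - 2568\right) + \left(1620 + 14167\right)\right) = 45450 \left(-1274 + 15787\right) = 45450 \cdot 14513 = 659615850$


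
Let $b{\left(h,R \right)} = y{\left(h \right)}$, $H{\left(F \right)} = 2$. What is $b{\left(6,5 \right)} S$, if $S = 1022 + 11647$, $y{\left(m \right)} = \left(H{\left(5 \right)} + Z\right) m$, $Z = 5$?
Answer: $532098$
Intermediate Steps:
$y{\left(m \right)} = 7 m$ ($y{\left(m \right)} = \left(2 + 5\right) m = 7 m$)
$b{\left(h,R \right)} = 7 h$
$S = 12669$
$b{\left(6,5 \right)} S = 7 \cdot 6 \cdot 12669 = 42 \cdot 12669 = 532098$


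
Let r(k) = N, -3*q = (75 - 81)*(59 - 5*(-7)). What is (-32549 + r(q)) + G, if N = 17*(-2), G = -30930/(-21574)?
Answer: -351457356/10787 ≈ -32582.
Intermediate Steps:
G = 15465/10787 (G = -30930*(-1/21574) = 15465/10787 ≈ 1.4337)
N = -34
q = 188 (q = -(75 - 81)*(59 - 5*(-7))/3 = -(-2)*(59 + 35) = -(-2)*94 = -⅓*(-564) = 188)
r(k) = -34
(-32549 + r(q)) + G = (-32549 - 34) + 15465/10787 = -32583 + 15465/10787 = -351457356/10787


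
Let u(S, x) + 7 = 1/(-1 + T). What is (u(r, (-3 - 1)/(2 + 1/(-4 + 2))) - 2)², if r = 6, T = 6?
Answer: 1936/25 ≈ 77.440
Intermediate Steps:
u(S, x) = -34/5 (u(S, x) = -7 + 1/(-1 + 6) = -7 + 1/5 = -7 + ⅕ = -34/5)
(u(r, (-3 - 1)/(2 + 1/(-4 + 2))) - 2)² = (-34/5 - 2)² = (-44/5)² = 1936/25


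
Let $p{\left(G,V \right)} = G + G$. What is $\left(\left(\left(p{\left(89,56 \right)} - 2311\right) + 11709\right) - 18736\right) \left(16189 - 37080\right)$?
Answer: $191361560$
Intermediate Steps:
$p{\left(G,V \right)} = 2 G$
$\left(\left(\left(p{\left(89,56 \right)} - 2311\right) + 11709\right) - 18736\right) \left(16189 - 37080\right) = \left(\left(\left(2 \cdot 89 - 2311\right) + 11709\right) - 18736\right) \left(16189 - 37080\right) = \left(\left(\left(178 - 2311\right) + 11709\right) - 18736\right) \left(-20891\right) = \left(\left(-2133 + 11709\right) - 18736\right) \left(-20891\right) = \left(9576 - 18736\right) \left(-20891\right) = \left(-9160\right) \left(-20891\right) = 191361560$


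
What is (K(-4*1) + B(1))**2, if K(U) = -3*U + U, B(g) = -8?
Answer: 0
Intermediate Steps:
K(U) = -2*U
(K(-4*1) + B(1))**2 = (-(-8) - 8)**2 = (-2*(-4) - 8)**2 = (8 - 8)**2 = 0**2 = 0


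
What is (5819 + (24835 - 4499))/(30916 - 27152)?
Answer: 26155/3764 ≈ 6.9487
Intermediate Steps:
(5819 + (24835 - 4499))/(30916 - 27152) = (5819 + 20336)/3764 = 26155*(1/3764) = 26155/3764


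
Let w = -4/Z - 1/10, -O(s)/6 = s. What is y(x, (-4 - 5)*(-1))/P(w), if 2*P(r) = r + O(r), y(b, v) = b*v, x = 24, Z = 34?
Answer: 14688/37 ≈ 396.97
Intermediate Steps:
O(s) = -6*s
w = -37/170 (w = -4/34 - 1/10 = -4*1/34 - 1*⅒ = -2/17 - ⅒ = -37/170 ≈ -0.21765)
P(r) = -5*r/2 (P(r) = (r - 6*r)/2 = (-5*r)/2 = -5*r/2)
y(x, (-4 - 5)*(-1))/P(w) = (24*((-4 - 5)*(-1)))/((-5/2*(-37/170))) = (24*(-9*(-1)))/(37/68) = (24*9)*(68/37) = 216*(68/37) = 14688/37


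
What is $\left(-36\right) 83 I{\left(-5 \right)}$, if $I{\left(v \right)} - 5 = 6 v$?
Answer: $74700$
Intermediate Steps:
$I{\left(v \right)} = 5 + 6 v$
$\left(-36\right) 83 I{\left(-5 \right)} = \left(-36\right) 83 \left(5 + 6 \left(-5\right)\right) = - 2988 \left(5 - 30\right) = \left(-2988\right) \left(-25\right) = 74700$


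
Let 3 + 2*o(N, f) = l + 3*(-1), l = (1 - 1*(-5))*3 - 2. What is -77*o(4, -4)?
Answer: -385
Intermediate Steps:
l = 16 (l = (1 + 5)*3 - 2 = 6*3 - 2 = 18 - 2 = 16)
o(N, f) = 5 (o(N, f) = -3/2 + (16 + 3*(-1))/2 = -3/2 + (16 - 3)/2 = -3/2 + (½)*13 = -3/2 + 13/2 = 5)
-77*o(4, -4) = -77*5 = -385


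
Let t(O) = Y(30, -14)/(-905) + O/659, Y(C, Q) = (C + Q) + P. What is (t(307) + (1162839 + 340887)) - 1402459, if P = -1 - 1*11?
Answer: 60395407664/596395 ≈ 1.0127e+5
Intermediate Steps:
P = -12 (P = -1 - 11 = -12)
Y(C, Q) = -12 + C + Q (Y(C, Q) = (C + Q) - 12 = -12 + C + Q)
t(O) = -4/905 + O/659 (t(O) = (-12 + 30 - 14)/(-905) + O/659 = 4*(-1/905) + O*(1/659) = -4/905 + O/659)
(t(307) + (1162839 + 340887)) - 1402459 = ((-4/905 + (1/659)*307) + (1162839 + 340887)) - 1402459 = ((-4/905 + 307/659) + 1503726) - 1402459 = (275199/596395 + 1503726) - 1402459 = 896814942969/596395 - 1402459 = 60395407664/596395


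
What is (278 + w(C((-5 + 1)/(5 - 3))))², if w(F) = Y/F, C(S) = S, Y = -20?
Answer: 82944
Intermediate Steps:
w(F) = -20/F
(278 + w(C((-5 + 1)/(5 - 3))))² = (278 - 20*(5 - 3)/(-5 + 1))² = (278 - 20/((-4/2)))² = (278 - 20/((-4*½)))² = (278 - 20/(-2))² = (278 - 20*(-½))² = (278 + 10)² = 288² = 82944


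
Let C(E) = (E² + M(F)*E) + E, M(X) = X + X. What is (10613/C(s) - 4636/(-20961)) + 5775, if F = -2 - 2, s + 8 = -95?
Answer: 1371768935723/237488130 ≈ 5776.2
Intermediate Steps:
s = -103 (s = -8 - 95 = -103)
F = -4
M(X) = 2*X
C(E) = E² - 7*E (C(E) = (E² + (2*(-4))*E) + E = (E² - 8*E) + E = E² - 7*E)
(10613/C(s) - 4636/(-20961)) + 5775 = (10613/((-103*(-7 - 103))) - 4636/(-20961)) + 5775 = (10613/((-103*(-110))) - 4636*(-1/20961)) + 5775 = (10613/11330 + 4636/20961) + 5775 = 274984973/237488130 + 5775 = 1371768935723/237488130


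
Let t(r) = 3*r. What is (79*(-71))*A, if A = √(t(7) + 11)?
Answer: -22436*√2 ≈ -31729.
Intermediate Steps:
A = 4*√2 (A = √(3*7 + 11) = √(21 + 11) = √32 = 4*√2 ≈ 5.6569)
(79*(-71))*A = (79*(-71))*(4*√2) = -22436*√2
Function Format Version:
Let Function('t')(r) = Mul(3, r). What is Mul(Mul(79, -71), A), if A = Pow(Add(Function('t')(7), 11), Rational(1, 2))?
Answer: Mul(-22436, Pow(2, Rational(1, 2))) ≈ -31729.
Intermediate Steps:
A = Mul(4, Pow(2, Rational(1, 2))) (A = Pow(Add(Mul(3, 7), 11), Rational(1, 2)) = Pow(Add(21, 11), Rational(1, 2)) = Pow(32, Rational(1, 2)) = Mul(4, Pow(2, Rational(1, 2))) ≈ 5.6569)
Mul(Mul(79, -71), A) = Mul(Mul(79, -71), Mul(4, Pow(2, Rational(1, 2)))) = Mul(-5609, Mul(4, Pow(2, Rational(1, 2)))) = Mul(-22436, Pow(2, Rational(1, 2)))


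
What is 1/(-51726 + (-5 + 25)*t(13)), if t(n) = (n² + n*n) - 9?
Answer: -1/45146 ≈ -2.2150e-5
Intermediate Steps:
t(n) = -9 + 2*n² (t(n) = (n² + n²) - 9 = 2*n² - 9 = -9 + 2*n²)
1/(-51726 + (-5 + 25)*t(13)) = 1/(-51726 + (-5 + 25)*(-9 + 2*13²)) = 1/(-51726 + 20*(-9 + 2*169)) = 1/(-51726 + 20*(-9 + 338)) = 1/(-51726 + 20*329) = 1/(-51726 + 6580) = 1/(-45146) = -1/45146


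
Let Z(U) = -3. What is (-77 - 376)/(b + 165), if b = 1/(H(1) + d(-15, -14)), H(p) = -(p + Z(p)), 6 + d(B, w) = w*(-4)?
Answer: -23556/8581 ≈ -2.7451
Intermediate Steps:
d(B, w) = -6 - 4*w (d(B, w) = -6 + w*(-4) = -6 - 4*w)
H(p) = 3 - p (H(p) = -(p - 3) = -(-3 + p) = 3 - p)
b = 1/52 (b = 1/((3 - 1*1) + (-6 - 4*(-14))) = 1/((3 - 1) + (-6 + 56)) = 1/(2 + 50) = 1/52 ≈ 0.019231)
(-77 - 376)/(b + 165) = (-77 - 376)/(1/52 + 165) = -453/8581/52 = -453*52/8581 = -23556/8581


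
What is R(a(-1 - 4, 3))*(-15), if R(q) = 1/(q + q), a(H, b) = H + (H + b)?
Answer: 15/14 ≈ 1.0714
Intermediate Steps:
a(H, b) = b + 2*H
R(q) = 1/(2*q)
R(a(-1 - 4, 3))*(-15) = (1/(2*(3 + 2*(-1 - 4))))*(-15) = (1/(2*(3 + 2*(-5))))*(-15) = (1/(2*(3 - 10)))*(-15) = ((1/2)/(-7))*(-15) = ((1/2)*(-1/7))*(-15) = -1/14*(-15) = 15/14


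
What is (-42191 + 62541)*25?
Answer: 508750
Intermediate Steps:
(-42191 + 62541)*25 = 20350*25 = 508750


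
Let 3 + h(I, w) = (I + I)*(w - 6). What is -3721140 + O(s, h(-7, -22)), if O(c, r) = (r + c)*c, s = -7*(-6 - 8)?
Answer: -3673414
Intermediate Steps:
s = 98 (s = -7*(-14) = 98)
h(I, w) = -3 + 2*I*(-6 + w) (h(I, w) = -3 + (I + I)*(w - 6) = -3 + (2*I)*(-6 + w) = -3 + 2*I*(-6 + w))
O(c, r) = c*(c + r) (O(c, r) = (c + r)*c = c*(c + r))
-3721140 + O(s, h(-7, -22)) = -3721140 + 98*(98 + (-3 - 12*(-7) + 2*(-7)*(-22))) = -3721140 + 98*(98 + (-3 + 84 + 308)) = -3721140 + 98*(98 + 389) = -3721140 + 98*487 = -3721140 + 47726 = -3673414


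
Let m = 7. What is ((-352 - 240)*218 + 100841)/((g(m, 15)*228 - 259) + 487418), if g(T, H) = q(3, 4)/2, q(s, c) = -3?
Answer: -28215/486817 ≈ -0.057958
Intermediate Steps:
g(T, H) = -3/2
((-352 - 240)*218 + 100841)/((g(m, 15)*228 - 259) + 487418) = ((-352 - 240)*218 + 100841)/((-3/2*228 - 259) + 487418) = (-592*218 + 100841)/((-342 - 259) + 487418) = (-129056 + 100841)/(-601 + 487418) = -28215/486817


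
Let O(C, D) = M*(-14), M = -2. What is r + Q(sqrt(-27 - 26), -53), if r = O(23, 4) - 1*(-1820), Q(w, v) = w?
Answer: 1848 + I*sqrt(53) ≈ 1848.0 + 7.2801*I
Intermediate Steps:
O(C, D) = 28 (O(C, D) = -2*(-14) = 28)
r = 1848 (r = 28 - 1*(-1820) = 28 + 1820 = 1848)
r + Q(sqrt(-27 - 26), -53) = 1848 + sqrt(-27 - 26) = 1848 + sqrt(-53) = 1848 + I*sqrt(53)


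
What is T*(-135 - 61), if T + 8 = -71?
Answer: 15484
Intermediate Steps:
T = -79 (T = -8 - 71 = -79)
T*(-135 - 61) = -79*(-135 - 61) = -79*(-196) = 15484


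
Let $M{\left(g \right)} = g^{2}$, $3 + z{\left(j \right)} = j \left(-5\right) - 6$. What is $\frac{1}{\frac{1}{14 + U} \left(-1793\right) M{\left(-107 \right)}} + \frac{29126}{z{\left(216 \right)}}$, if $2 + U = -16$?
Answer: $- \frac{54354562166}{2032277643} \approx -26.746$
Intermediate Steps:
$z{\left(j \right)} = -9 - 5 j$ ($z{\left(j \right)} = -3 + \left(j \left(-5\right) - 6\right) = -3 - \left(6 + 5 j\right) = -9 - 5 j$)
$U = -18$ ($U = -2 - 16 = -18$)
$\frac{1}{\frac{1}{14 + U} \left(-1793\right) M{\left(-107 \right)}} + \frac{29126}{z{\left(216 \right)}} = \frac{1}{\frac{1}{14 - 18} \left(-1793\right) \left(-107\right)^{2}} + \frac{29126}{-9 - 1080} = \frac{1}{\frac{1}{-4} \left(-1793\right) 11449} + \frac{29126}{-9 - 1080} = \frac{1}{\left(- \frac{1}{4}\right) \left(-1793\right)} \frac{1}{11449} + \frac{29126}{-1089} = \frac{1}{\frac{1793}{4}} \cdot \frac{1}{11449} + 29126 \left(- \frac{1}{1089}\right) = \frac{4}{1793} \cdot \frac{1}{11449} - \frac{29126}{1089} = \frac{4}{20528057} - \frac{29126}{1089} = - \frac{54354562166}{2032277643}$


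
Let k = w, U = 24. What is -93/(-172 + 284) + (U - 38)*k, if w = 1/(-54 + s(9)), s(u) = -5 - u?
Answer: -1189/1904 ≈ -0.62447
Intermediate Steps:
w = -1/68 (w = 1/(-54 + (-5 - 1*9)) = 1/(-54 + (-5 - 9)) = 1/(-54 - 14) = 1/(-68) = -1/68 ≈ -0.014706)
k = -1/68 ≈ -0.014706
-93/(-172 + 284) + (U - 38)*k = -93/(-172 + 284) + (24 - 38)*(-1/68) = -93/112 - 14*(-1/68) = (1/112)*(-93) + 7/34 = -93/112 + 7/34 = -1189/1904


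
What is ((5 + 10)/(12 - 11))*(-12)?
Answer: -180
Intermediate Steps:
((5 + 10)/(12 - 11))*(-12) = (15/1)*(-12) = (15*1)*(-12) = 15*(-12) = -180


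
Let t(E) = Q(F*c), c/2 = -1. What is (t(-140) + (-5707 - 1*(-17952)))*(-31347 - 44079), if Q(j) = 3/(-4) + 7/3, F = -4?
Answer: -1847421589/2 ≈ -9.2371e+8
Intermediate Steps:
c = -2 (c = 2*(-1) = -2)
Q(j) = 19/12 (Q(j) = 3*(-¼) + 7*(⅓) = -¾ + 7/3 = 19/12)
t(E) = 19/12
(t(-140) + (-5707 - 1*(-17952)))*(-31347 - 44079) = (19/12 + (-5707 - 1*(-17952)))*(-31347 - 44079) = (19/12 + (-5707 + 17952))*(-75426) = (19/12 + 12245)*(-75426) = (146959/12)*(-75426) = -1847421589/2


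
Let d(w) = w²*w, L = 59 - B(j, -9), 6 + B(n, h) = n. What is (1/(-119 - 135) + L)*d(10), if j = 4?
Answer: 7746500/127 ≈ 60996.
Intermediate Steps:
B(n, h) = -6 + n
L = 61 (L = 59 - (-6 + 4) = 59 - 1*(-2) = 59 + 2 = 61)
d(w) = w³
(1/(-119 - 135) + L)*d(10) = (1/(-119 - 135) + 61)*10³ = (1/(-254) + 61)*1000 = (-1/254 + 61)*1000 = (15493/254)*1000 = 7746500/127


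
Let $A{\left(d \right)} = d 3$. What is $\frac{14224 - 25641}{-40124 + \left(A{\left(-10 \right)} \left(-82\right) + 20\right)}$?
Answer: $\frac{11417}{37644} \approx 0.30329$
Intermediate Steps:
$A{\left(d \right)} = 3 d$
$\frac{14224 - 25641}{-40124 + \left(A{\left(-10 \right)} \left(-82\right) + 20\right)} = \frac{14224 - 25641}{-40124 + \left(3 \left(-10\right) \left(-82\right) + 20\right)} = - \frac{11417}{-40124 + \left(\left(-30\right) \left(-82\right) + 20\right)} = - \frac{11417}{-40124 + \left(2460 + 20\right)} = - \frac{11417}{-40124 + 2480} = - \frac{11417}{-37644} = \left(-11417\right) \left(- \frac{1}{37644}\right) = \frac{11417}{37644}$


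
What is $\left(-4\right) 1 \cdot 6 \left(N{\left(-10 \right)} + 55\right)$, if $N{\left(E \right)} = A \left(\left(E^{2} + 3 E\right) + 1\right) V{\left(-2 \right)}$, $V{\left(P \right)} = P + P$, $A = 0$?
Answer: $-1320$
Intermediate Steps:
$V{\left(P \right)} = 2 P$
$N{\left(E \right)} = 0$ ($N{\left(E \right)} = 0 \left(\left(E^{2} + 3 E\right) + 1\right) 2 \left(-2\right) = 0 \left(1 + E^{2} + 3 E\right) \left(-4\right) = 0 \left(-4\right) = 0$)
$\left(-4\right) 1 \cdot 6 \left(N{\left(-10 \right)} + 55\right) = \left(-4\right) 1 \cdot 6 \left(0 + 55\right) = \left(-4\right) 6 \cdot 55 = \left(-24\right) 55 = -1320$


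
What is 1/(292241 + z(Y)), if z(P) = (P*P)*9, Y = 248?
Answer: 1/845777 ≈ 1.1823e-6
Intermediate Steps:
z(P) = 9*P² (z(P) = P²*9 = 9*P²)
1/(292241 + z(Y)) = 1/(292241 + 9*248²) = 1/(292241 + 9*61504) = 1/(292241 + 553536) = 1/845777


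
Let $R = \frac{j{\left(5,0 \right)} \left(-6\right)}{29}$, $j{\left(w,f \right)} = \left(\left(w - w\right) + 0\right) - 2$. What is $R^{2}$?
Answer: $\frac{144}{841} \approx 0.17122$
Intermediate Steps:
$j{\left(w,f \right)} = -2$ ($j{\left(w,f \right)} = \left(0 + 0\right) - 2 = 0 - 2 = -2$)
$R = \frac{12}{29}$ ($R = \frac{\left(-2\right) \left(-6\right)}{29} = 12 \cdot \frac{1}{29} = \frac{12}{29} \approx 0.41379$)
$R^{2} = \left(\frac{12}{29}\right)^{2} = \frac{144}{841}$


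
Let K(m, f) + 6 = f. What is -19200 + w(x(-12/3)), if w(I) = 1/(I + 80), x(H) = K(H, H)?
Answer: -1343999/70 ≈ -19200.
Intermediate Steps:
K(m, f) = -6 + f
x(H) = -6 + H
w(I) = 1/(80 + I)
-19200 + w(x(-12/3)) = -19200 + 1/(80 + (-6 - 12/3)) = -19200 + 1/(80 + (-6 - 12*1/3)) = -19200 + 1/(80 + (-6 - 4)) = -19200 + 1/(80 - 10) = -19200 + 1/70 = -1343999/70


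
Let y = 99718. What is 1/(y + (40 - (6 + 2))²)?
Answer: 1/100742 ≈ 9.9263e-6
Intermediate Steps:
1/(y + (40 - (6 + 2))²) = 1/(99718 + (40 - (6 + 2))²) = 1/(99718 + (40 - 1*8)²) = 1/(99718 + (40 - 8)²) = 1/(99718 + 32²) = 1/(99718 + 1024) = 1/100742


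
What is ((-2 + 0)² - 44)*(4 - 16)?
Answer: 480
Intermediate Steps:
((-2 + 0)² - 44)*(4 - 16) = ((-2)² - 44)*(-12) = (4 - 44)*(-12) = -40*(-12) = 480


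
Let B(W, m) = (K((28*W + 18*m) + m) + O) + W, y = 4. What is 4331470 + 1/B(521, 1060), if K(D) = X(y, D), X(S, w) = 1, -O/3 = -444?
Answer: 8030545381/1854 ≈ 4.3315e+6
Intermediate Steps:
O = 1332 (O = -3*(-444) = 1332)
K(D) = 1
B(W, m) = 1333 + W (B(W, m) = (1 + 1332) + W = 1333 + W)
4331470 + 1/B(521, 1060) = 4331470 + 1/(1333 + 521) = 4331470 + 1/1854 = 8030545381/1854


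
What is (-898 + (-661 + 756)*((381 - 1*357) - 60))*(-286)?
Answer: 1234948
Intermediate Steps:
(-898 + (-661 + 756)*((381 - 1*357) - 60))*(-286) = (-898 + 95*((381 - 357) - 60))*(-286) = (-898 + 95*(24 - 60))*(-286) = (-898 + 95*(-36))*(-286) = (-898 - 3420)*(-286) = -4318*(-286) = 1234948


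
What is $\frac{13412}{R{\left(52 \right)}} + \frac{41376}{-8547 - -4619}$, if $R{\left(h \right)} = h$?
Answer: $\frac{1579087}{6383} \approx 247.39$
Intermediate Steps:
$\frac{13412}{R{\left(52 \right)}} + \frac{41376}{-8547 - -4619} = \frac{13412}{52} + \frac{41376}{-8547 - -4619} = 13412 \cdot \frac{1}{52} + \frac{41376}{-8547 + 4619} = \frac{3353}{13} + \frac{41376}{-3928} = \frac{3353}{13} + 41376 \left(- \frac{1}{3928}\right) = \frac{3353}{13} - \frac{5172}{491} = \frac{1579087}{6383}$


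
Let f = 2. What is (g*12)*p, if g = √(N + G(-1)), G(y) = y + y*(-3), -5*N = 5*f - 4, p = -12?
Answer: -288*√5/5 ≈ -128.80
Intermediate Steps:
N = -6/5 (N = -(5*2 - 4)/5 = -(10 - 4)/5 = -⅕*6 = -6/5 ≈ -1.2000)
G(y) = -2*y (G(y) = y - 3*y = -2*y)
g = 2*√5/5 (g = √(-6/5 - 2*(-1)) = √(-6/5 + 2) = √(⅘) = 2*√5/5 ≈ 0.89443)
(g*12)*p = ((2*√5/5)*12)*(-12) = (24*√5/5)*(-12) = -288*√5/5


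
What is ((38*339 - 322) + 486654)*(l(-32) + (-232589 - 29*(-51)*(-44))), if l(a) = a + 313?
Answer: -148458256176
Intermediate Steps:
l(a) = 313 + a
((38*339 - 322) + 486654)*(l(-32) + (-232589 - 29*(-51)*(-44))) = ((38*339 - 322) + 486654)*((313 - 32) + (-232589 - 29*(-51)*(-44))) = ((12882 - 322) + 486654)*(281 + (-232589 + 1479*(-44))) = (12560 + 486654)*(281 + (-232589 - 65076)) = 499214*(281 - 297665) = 499214*(-297384) = -148458256176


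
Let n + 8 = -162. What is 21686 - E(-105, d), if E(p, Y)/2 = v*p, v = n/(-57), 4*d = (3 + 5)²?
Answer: 423934/19 ≈ 22312.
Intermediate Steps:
n = -170 (n = -8 - 162 = -170)
d = 16 (d = (3 + 5)²/4 = (¼)*8² = (¼)*64 = 16)
v = 170/57 (v = -170/(-57) = -170*(-1/57) = 170/57 ≈ 2.9825)
E(p, Y) = 340*p/57 (E(p, Y) = 2*(170*p/57) = 340*p/57)
21686 - E(-105, d) = 21686 - 340*(-105)/57 = 21686 - 1*(-11900/19) = 21686 + 11900/19 = 423934/19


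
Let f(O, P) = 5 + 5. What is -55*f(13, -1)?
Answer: -550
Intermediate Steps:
f(O, P) = 10
-55*f(13, -1) = -55*10 = -550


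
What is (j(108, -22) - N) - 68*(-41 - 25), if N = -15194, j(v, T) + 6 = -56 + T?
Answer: 19598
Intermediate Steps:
j(v, T) = -62 + T (j(v, T) = -6 + (-56 + T) = -62 + T)
(j(108, -22) - N) - 68*(-41 - 25) = ((-62 - 22) - 1*(-15194)) - 68*(-41 - 25) = (-84 + 15194) - 68*(-66) = 15110 + 4488 = 19598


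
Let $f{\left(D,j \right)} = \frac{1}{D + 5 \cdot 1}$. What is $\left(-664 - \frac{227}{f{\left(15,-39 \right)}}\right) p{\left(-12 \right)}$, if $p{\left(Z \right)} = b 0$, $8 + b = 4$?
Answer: $0$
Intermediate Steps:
$b = -4$ ($b = -8 + 4 = -4$)
$p{\left(Z \right)} = 0$ ($p{\left(Z \right)} = \left(-4\right) 0 = 0$)
$f{\left(D,j \right)} = \frac{1}{5 + D}$ ($f{\left(D,j \right)} = \frac{1}{D + 5} = \frac{1}{5 + D}$)
$\left(-664 - \frac{227}{f{\left(15,-39 \right)}}\right) p{\left(-12 \right)} = \left(-664 - \frac{227}{\frac{1}{5 + 15}}\right) 0 = \left(-664 - \frac{227}{\frac{1}{20}}\right) 0 = \left(-664 - 227 \frac{1}{\frac{1}{20}}\right) 0 = \left(-664 - 4540\right) 0 = \left(-5204\right) 0 = 0$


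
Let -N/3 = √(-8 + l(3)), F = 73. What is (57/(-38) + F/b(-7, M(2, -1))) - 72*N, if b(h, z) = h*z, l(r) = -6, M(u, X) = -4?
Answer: 31/28 + 216*I*√14 ≈ 1.1071 + 808.2*I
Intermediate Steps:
N = -3*I*√14 (N = -3*√(-8 - 6) = -3*I*√14 ≈ -11.225*I)
(57/(-38) + F/b(-7, M(2, -1))) - 72*N = (57/(-38) + 73/((-7*(-4)))) - (-216)*I*√14 = (57*(-1/38) + 73/28) + 216*I*√14 = (-3/2 + 73*(1/28)) + 216*I*√14 = (-3/2 + 73/28) + 216*I*√14 = 31/28 + 216*I*√14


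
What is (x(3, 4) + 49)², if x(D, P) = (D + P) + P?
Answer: 3600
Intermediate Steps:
x(D, P) = D + 2*P
(x(3, 4) + 49)² = ((3 + 2*4) + 49)² = ((3 + 8) + 49)² = (11 + 49)² = 60² = 3600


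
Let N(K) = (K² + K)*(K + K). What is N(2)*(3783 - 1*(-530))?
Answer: 103512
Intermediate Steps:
N(K) = 2*K*(K + K²) (N(K) = (K + K²)*(2*K) = 2*K*(K + K²))
N(2)*(3783 - 1*(-530)) = (2*2²*(1 + 2))*(3783 - 1*(-530)) = (2*4*3)*(3783 + 530) = 24*4313 = 103512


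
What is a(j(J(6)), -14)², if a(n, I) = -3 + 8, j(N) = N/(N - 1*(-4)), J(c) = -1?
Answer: 25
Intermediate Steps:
j(N) = N/(4 + N) (j(N) = N/(N + 4) = N/(4 + N))
a(n, I) = 5
a(j(J(6)), -14)² = 5² = 25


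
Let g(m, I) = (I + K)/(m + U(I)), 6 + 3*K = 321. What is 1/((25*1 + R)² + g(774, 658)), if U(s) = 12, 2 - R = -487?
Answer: 786/207658819 ≈ 3.7851e-6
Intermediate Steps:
R = 489 (R = 2 - 1*(-487) = 2 + 487 = 489)
K = 105 (K = -2 + (⅓)*321 = -2 + 107 = 105)
g(m, I) = (105 + I)/(12 + m) (g(m, I) = (I + 105)/(m + 12) = (105 + I)/(12 + m))
1/((25*1 + R)² + g(774, 658)) = 1/((25*1 + 489)² + (105 + 658)/(12 + 774)) = 1/((25 + 489)² + 763/786) = 1/(514² + (1/786)*763) = 1/(264196 + 763/786) = 1/(207658819/786) = 786/207658819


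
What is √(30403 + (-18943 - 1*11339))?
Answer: 11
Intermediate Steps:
√(30403 + (-18943 - 1*11339)) = √(30403 + (-18943 - 11339)) = √(30403 - 30282) = √121 = 11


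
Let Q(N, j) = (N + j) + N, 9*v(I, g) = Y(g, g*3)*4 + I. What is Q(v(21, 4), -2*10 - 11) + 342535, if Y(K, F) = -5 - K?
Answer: 1027502/3 ≈ 3.4250e+5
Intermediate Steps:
v(I, g) = -20/9 - 4*g/9 + I/9 (v(I, g) = ((-5 - g)*4 + I)/9 = ((-20 - 4*g) + I)/9 = (-20 + I - 4*g)/9 = -20/9 - 4*g/9 + I/9)
Q(N, j) = j + 2*N
Q(v(21, 4), -2*10 - 11) + 342535 = ((-2*10 - 11) + 2*(-20/9 - 4/9*4 + (1/9)*21)) + 342535 = ((-20 - 11) + 2*(-20/9 - 16/9 + 7/3)) + 342535 = (-31 + 2*(-5/3)) + 342535 = (-31 - 10/3) + 342535 = -103/3 + 342535 = 1027502/3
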